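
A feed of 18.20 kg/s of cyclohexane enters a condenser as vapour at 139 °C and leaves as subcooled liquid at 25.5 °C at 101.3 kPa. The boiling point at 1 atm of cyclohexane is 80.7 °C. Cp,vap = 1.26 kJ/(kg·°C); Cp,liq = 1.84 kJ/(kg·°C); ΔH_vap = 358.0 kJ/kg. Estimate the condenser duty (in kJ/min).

vapour 139→80.7 °C: -73.458 kJ/kg
condensation at 80.7 °C: -358 kJ/kg
liquid 80.7→25.5 °C: -101.57 kJ/kg
Δh = -73.458 + -358 + -101.57 = -533.03 kJ/kg
Q = ṁ·Δh = 18.20 kg/s × -533.03 kJ/kg = -9701.1 kJ/s
|Q| = 9701.1 kW = 582060 kJ/min

Q_c = 582000 kJ/min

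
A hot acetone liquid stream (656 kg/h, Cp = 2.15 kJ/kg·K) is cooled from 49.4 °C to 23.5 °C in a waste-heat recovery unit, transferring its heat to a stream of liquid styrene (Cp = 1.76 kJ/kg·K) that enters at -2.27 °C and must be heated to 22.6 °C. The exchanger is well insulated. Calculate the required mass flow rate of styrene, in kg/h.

ṁ_c = 835 kg/h

Heat released by hot stream: Q = 656 × 2.15 × (49.4 − 23.5) = 36529 kJ/h
Energy balance on cold side (adiabatic exchanger): Q = ṁ_c·Cp_c·(T_c,out − T_c,in)
ṁ_c = 36529 / [1.76 × (22.6 − -2.27)] = 834.55 kg/h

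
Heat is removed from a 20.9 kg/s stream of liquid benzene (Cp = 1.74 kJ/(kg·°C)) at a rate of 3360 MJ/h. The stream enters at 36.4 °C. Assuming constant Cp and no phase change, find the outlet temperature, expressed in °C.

T_out = 10.7 °C

Q = 3360 MJ/h = 933.33 kJ/s
ΔT = Q/(ṁ·Cp) = 933.33/(20.9×1.74) = 25.665 K
T_out = 36.4 − 25.665 = 10.735 °C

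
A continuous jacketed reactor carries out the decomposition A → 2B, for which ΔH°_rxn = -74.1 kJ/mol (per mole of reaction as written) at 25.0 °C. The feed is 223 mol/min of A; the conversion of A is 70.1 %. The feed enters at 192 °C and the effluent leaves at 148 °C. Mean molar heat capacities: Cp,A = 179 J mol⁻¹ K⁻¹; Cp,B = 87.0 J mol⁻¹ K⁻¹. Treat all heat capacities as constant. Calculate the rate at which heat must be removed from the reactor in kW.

Extent of reaction ξ = 0.701 × 223 = 156.32 mol/min
Reaction term: ξ·ΔH°_rxn = 156.32 × -74.1 = -11584 kJ/min
Sensible, feed 192→25 °C: -6666.1 kJ/min
Outlet flows (mol/min): A 66.677, B 312.65
Sensible, products 25→148 °C: 4813.7 kJ/min
Q = ΔH = -13436 kJ/min = -223.93 kW
Heat removed = 223.93 kW

Q_out = 224 kW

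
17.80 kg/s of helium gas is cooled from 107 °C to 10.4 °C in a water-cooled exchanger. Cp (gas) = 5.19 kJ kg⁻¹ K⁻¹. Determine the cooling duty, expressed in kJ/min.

Q = ṁ·Cp·ΔT = 17.80 × 5.19 × (10.4 − 107) = -8924.1 kJ/s
Cooling duty = 535450 kJ/min

Q_c = 535000 kJ/min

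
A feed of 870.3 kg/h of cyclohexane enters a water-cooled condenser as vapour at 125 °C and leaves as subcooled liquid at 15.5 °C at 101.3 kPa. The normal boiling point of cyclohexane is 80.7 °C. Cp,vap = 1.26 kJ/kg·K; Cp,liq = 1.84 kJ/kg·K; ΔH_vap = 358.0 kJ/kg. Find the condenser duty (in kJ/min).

vapour 125→80.7 °C: -55.818 kJ/kg
condensation at 80.7 °C: -358 kJ/kg
liquid 80.7→15.5 °C: -119.97 kJ/kg
Δh = -55.818 + -358 + -119.97 = -533.79 kJ/kg
Q = ṁ·Δh = 870.3 kg/h × -533.79 kJ/kg = -464550 kJ/h
|Q| = 129.04 kW = 7742.6 kJ/min

Q_c = 7740 kJ/min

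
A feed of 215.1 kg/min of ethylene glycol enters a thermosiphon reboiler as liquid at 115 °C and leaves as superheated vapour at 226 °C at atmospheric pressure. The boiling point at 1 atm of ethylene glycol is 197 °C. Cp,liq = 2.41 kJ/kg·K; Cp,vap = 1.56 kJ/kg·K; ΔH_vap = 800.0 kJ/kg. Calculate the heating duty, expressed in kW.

liquid 115→197 °C: 197.62 kJ/kg
vaporisation at 197 °C: 800 kJ/kg
vapour 197→226 °C: 45.24 kJ/kg
Δh = 197.62 + 800 + 45.24 = 1042.9 kJ/kg
Q = ṁ·Δh = 215.1 kg/min × 1042.9 kJ/kg = 224320 kJ/min
|Q| = 3738.7 kW

Q = 3740 kW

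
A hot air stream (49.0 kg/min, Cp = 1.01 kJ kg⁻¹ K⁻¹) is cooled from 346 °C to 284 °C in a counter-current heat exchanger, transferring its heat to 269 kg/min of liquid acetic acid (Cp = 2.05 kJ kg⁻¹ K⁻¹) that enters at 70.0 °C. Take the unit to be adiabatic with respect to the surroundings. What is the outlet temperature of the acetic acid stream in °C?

T_c,out = 75.6 °C

Heat released by hot stream: Q = 49.0 × 1.01 × (346 − 284) = 3068.4 kJ/min
Energy balance on cold side (adiabatic exchanger): Q = ṁ_c·Cp_c·(T_c,out − T_c,in)
T_c,out = 70.0 + 3068.4/(269 × 2.05) = 75.564 °C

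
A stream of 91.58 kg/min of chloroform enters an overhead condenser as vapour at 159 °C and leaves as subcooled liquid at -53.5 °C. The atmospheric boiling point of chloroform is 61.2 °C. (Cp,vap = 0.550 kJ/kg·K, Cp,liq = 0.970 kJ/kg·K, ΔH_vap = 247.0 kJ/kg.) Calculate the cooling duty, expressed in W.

Q_c = 629000 W

vapour 159→61.2 °C: -53.79 kJ/kg
condensation at 61.2 °C: -247 kJ/kg
liquid 61.2→-53.5 °C: -111.26 kJ/kg
Δh = -53.79 + -247 + -111.26 = -412.05 kJ/kg
Q = ṁ·Δh = 91.58 kg/min × -412.05 kJ/kg = -37735 kJ/min
|Q| = 628.92 kW = 628920 W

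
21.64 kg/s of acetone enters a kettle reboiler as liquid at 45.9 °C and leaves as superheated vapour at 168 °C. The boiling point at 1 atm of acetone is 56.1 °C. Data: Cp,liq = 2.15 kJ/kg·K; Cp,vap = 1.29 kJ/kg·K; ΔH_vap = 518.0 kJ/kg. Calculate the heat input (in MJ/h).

liquid 45.9→56.1 °C: 21.93 kJ/kg
vaporisation at 56.1 °C: 518 kJ/kg
vapour 56.1→168 °C: 144.35 kJ/kg
Δh = 21.93 + 518 + 144.35 = 684.28 kJ/kg
Q = ṁ·Δh = 21.64 kg/s × 684.28 kJ/kg = 14808 kJ/s
|Q| = 14808 kW = 53308 MJ/h

Q = 53300 MJ/h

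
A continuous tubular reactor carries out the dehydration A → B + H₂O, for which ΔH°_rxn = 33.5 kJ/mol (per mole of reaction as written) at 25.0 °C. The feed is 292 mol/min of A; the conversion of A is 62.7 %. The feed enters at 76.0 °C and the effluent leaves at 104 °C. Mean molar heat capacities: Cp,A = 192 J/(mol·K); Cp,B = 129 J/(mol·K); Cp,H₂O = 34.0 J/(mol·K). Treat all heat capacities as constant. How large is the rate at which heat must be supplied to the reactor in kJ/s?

Extent of reaction ξ = 0.627 × 292 = 183.08 mol/min
Reaction term: ξ·ΔH°_rxn = 183.08 × 33.5 = 6133.3 kJ/min
Sensible, feed 76.0→25 °C: -2859.3 kJ/min
Outlet flows (mol/min): A 108.92, B 183.08, H₂O 183.08
Sensible, products 25→104 °C: 4009.6 kJ/min
Q = ΔH = 7283.7 kJ/min = 121.39 kW
Heat supplied = 121.39 kJ/s

Q_in = 121 kJ/s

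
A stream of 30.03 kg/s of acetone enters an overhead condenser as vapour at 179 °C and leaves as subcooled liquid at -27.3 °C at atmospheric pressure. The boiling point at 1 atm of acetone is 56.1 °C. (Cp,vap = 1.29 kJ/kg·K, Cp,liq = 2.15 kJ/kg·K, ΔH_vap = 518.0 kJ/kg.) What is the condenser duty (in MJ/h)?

Q_c = 92500 MJ/h

vapour 179→56.1 °C: -158.54 kJ/kg
condensation at 56.1 °C: -518 kJ/kg
liquid 56.1→-27.3 °C: -179.31 kJ/kg
Δh = -158.54 + -518 + -179.31 = -855.85 kJ/kg
Q = ṁ·Δh = 30.03 kg/s × -855.85 kJ/kg = -25701 kJ/s
|Q| = 25701 kW = 92524 MJ/h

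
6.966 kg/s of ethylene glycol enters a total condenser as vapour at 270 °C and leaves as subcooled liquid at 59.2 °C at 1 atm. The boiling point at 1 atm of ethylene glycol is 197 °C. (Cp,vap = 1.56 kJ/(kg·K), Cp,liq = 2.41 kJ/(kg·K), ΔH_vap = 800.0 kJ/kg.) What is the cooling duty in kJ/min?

vapour 270→197 °C: -113.88 kJ/kg
condensation at 197 °C: -800 kJ/kg
liquid 197→59.2 °C: -332.1 kJ/kg
Δh = -113.88 + -800 + -332.1 = -1246 kJ/kg
Q = ṁ·Δh = 6.966 kg/s × -1246 kJ/kg = -8679.5 kJ/s
|Q| = 8679.5 kW = 520770 kJ/min

Q_c = 521000 kJ/min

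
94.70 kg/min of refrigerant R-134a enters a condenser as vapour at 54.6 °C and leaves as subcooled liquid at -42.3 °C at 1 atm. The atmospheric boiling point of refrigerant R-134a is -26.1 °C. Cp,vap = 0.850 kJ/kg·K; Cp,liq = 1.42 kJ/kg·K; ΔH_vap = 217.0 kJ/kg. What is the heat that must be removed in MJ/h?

Q_c = 1750 MJ/h

vapour 54.6→-26.1 °C: -68.595 kJ/kg
condensation at -26.1 °C: -217 kJ/kg
liquid -26.1→-42.3 °C: -23.004 kJ/kg
Δh = -68.595 + -217 + -23.004 = -308.6 kJ/kg
Q = ṁ·Δh = 94.70 kg/min × -308.6 kJ/kg = -29224 kJ/min
|Q| = 487.07 kW = 1753.5 MJ/h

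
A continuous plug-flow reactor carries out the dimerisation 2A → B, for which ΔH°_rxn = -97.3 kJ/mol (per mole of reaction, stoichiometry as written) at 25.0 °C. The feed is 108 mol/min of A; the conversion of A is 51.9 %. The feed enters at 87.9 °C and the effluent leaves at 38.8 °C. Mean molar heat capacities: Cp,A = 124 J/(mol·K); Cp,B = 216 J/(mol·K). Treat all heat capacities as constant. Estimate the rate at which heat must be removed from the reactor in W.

Extent of reaction ξ = 0.519 × 108 / 2 = 28.026 mol/min
Reaction term: ξ·ΔH°_rxn = 28.026 × -97.3 = -2726.9 kJ/min
Sensible, feed 87.9→25 °C: -842.36 kJ/min
Outlet flows (mol/min): A 51.948, B 28.026
Sensible, products 25→38.8 °C: 172.43 kJ/min
Q = ΔH = -3396.9 kJ/min = -56.614 kW
Heat removed = 56614 W

Q_out = 56600 W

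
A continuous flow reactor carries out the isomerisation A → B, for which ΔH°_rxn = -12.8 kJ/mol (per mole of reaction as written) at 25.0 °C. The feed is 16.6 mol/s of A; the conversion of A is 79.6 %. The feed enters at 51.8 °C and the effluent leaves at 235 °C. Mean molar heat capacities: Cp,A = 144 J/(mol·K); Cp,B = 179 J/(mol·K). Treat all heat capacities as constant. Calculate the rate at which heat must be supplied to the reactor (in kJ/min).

Extent of reaction ξ = 0.796 × 16.6 = 13.214 mol/s
Reaction term: ξ·ΔH°_rxn = 13.214 × -12.8 = -169.13 kJ/s
Sensible, feed 51.8→25 °C: -64.063 kJ/s
Outlet flows (mol/s): A 3.3864, B 13.214
Sensible, products 25→235 °C: 599.1 kJ/s
Q = ΔH = 365.91 kJ/s = 365.91 kW
Heat supplied = 21954 kJ/min

Q_in = 22000 kJ/min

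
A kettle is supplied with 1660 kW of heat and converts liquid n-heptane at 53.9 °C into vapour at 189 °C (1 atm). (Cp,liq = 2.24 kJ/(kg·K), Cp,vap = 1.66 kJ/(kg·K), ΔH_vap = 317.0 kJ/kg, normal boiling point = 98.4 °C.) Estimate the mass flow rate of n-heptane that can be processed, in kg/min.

Δh = 2.24×(98.4−53.9) + 317.0 + 1.66×(189−98.4) = 567.08 kJ/kg
Q = 1660 kW = 1660 kJ/s = 99600 kJ/min
ṁ = Q/Δh = 99600 / 567.08 = 175.64 kg/min

ṁ = 176 kg/min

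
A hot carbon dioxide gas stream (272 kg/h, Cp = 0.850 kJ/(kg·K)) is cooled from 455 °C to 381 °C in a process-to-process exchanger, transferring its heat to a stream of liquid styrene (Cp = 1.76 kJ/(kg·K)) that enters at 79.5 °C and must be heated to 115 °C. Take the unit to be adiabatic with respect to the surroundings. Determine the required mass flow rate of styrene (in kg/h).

ṁ_c = 274 kg/h

Heat released by hot stream: Q = 272 × 0.850 × (455 − 381) = 17109 kJ/h
Energy balance on cold side (adiabatic exchanger): Q = ṁ_c·Cp_c·(T_c,out − T_c,in)
ṁ_c = 17109 / [1.76 × (115 − 79.5)] = 273.83 kg/h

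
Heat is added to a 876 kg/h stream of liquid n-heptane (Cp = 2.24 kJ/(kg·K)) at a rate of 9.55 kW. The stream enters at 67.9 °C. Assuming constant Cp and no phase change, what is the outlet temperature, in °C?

Q = 9.55 kW = 34380 kJ/h
ΔT = Q/(ṁ·Cp) = 34380/(876×2.24) = 17.521 K
T_out = 67.9 + 17.521 = 85.421 °C

T_out = 85.4 °C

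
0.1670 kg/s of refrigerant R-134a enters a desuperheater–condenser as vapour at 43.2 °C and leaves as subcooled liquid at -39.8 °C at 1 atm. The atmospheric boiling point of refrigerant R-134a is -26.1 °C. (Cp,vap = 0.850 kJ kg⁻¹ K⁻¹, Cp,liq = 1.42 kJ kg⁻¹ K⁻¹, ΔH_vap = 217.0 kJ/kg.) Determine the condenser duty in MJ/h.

vapour 43.2→-26.1 °C: -58.905 kJ/kg
condensation at -26.1 °C: -217 kJ/kg
liquid -26.1→-39.8 °C: -19.454 kJ/kg
Δh = -58.905 + -217 + -19.454 = -295.36 kJ/kg
Q = ṁ·Δh = 0.1670 kg/s × -295.36 kJ/kg = -49.325 kJ/s
|Q| = 49.325 kW = 177.57 MJ/h

Q_c = 178 MJ/h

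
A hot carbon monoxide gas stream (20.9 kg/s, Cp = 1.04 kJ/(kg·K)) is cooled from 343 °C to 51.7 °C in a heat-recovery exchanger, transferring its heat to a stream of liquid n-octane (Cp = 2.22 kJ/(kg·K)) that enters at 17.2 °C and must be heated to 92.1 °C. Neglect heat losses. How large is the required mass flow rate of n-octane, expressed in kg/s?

Heat released by hot stream: Q = 20.9 × 1.04 × (343 − 51.7) = 6331.7 kJ/s
Energy balance on cold side (adiabatic exchanger): Q = ṁ_c·Cp_c·(T_c,out − T_c,in)
ṁ_c = 6331.7 / [2.22 × (92.1 − 17.2)] = 38.079 kg/s

ṁ_c = 38.1 kg/s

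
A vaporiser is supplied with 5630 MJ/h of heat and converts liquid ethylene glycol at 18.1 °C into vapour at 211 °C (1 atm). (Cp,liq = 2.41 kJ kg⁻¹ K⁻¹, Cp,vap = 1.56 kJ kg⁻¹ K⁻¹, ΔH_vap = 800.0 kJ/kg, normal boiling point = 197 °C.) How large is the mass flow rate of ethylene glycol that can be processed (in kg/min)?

ṁ = 74.9 kg/min

Δh = 2.41×(197−18.1) + 800.0 + 1.56×(211−197) = 1253 kJ/kg
Q = 5630 MJ/h = 1563.9 kJ/s = 93833 kJ/min
ṁ = Q/Δh = 93833 / 1253 = 74.888 kg/min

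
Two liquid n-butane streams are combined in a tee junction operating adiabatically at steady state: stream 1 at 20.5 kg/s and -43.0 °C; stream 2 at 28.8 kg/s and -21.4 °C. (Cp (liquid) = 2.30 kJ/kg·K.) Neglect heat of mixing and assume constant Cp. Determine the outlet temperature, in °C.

T_out = -30.4 °C

No heat crosses the boundary, so H_out = H_in.
T_out = Σ ṁᵢCp,ᵢTᵢ / Σ ṁᵢCp,ᵢ
      = -3445 / 113.39 = -30.382 °C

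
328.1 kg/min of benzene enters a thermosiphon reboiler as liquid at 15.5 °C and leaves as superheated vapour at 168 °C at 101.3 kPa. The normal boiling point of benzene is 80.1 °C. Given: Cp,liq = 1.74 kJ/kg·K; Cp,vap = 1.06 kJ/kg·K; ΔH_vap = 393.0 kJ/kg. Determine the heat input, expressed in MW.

liquid 15.5→80.1 °C: 112.4 kJ/kg
vaporisation at 80.1 °C: 393 kJ/kg
vapour 80.1→168 °C: 93.174 kJ/kg
Δh = 112.4 + 393 + 93.174 = 598.58 kJ/kg
Q = ṁ·Δh = 328.1 kg/min × 598.58 kJ/kg = 196390 kJ/min
|Q| = 3273.2 kW = 3.2732 MW

Q = 3.27 MW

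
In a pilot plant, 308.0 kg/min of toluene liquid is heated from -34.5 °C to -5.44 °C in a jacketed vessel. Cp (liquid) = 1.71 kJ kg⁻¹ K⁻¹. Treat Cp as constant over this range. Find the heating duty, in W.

Q = ṁ·Cp·ΔT = 308.0 × 1.71 × (-5.44 − -34.5) = 15305 kJ/min
Converting: 15305 / 60 s = 255.09 kW
Heating duty = 255090 W

Q = 255000 W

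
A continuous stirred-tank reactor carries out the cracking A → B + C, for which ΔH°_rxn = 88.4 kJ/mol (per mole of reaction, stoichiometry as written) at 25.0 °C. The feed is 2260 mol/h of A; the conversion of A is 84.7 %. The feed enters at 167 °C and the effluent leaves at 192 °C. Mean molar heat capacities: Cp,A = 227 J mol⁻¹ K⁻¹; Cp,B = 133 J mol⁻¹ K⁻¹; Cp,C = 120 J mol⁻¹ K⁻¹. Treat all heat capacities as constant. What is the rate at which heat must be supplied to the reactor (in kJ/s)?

Q_in = 52.9 kJ/s

Extent of reaction ξ = 0.847 × 2260 = 1914.2 mol/h
Reaction term: ξ·ΔH°_rxn = 1914.2 × 88.4 = 169220 kJ/h
Sensible, feed 167→25 °C: -72849 kJ/h
Outlet flows (mol/h): A 345.78, B 1914.2, C 1914.2
Sensible, products 25→192 °C: 93986 kJ/h
Q = ΔH = 190350 kJ/h = 52.876 kW
Heat supplied = 52.876 kJ/s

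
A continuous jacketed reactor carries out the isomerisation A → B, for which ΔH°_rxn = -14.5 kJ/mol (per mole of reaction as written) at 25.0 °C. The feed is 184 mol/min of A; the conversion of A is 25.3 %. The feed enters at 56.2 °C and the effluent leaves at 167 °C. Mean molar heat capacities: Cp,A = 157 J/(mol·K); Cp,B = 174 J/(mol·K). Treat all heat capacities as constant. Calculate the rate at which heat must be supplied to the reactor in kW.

Extent of reaction ξ = 0.253 × 184 = 46.552 mol/min
Reaction term: ξ·ΔH°_rxn = 46.552 × -14.5 = -675 kJ/min
Sensible, feed 56.2→25 °C: -901.31 kJ/min
Outlet flows (mol/min): A 137.45, B 46.552
Sensible, products 25→167 °C: 4214.5 kJ/min
Q = ΔH = 2638.2 kJ/min = 43.969 kW
Heat supplied = 43.969 kW

Q_in = 44.0 kW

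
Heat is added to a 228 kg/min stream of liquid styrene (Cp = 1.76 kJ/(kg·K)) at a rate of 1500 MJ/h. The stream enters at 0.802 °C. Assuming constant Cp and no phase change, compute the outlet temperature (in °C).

Q = 1500 MJ/h = 25000 kJ/min
ΔT = Q/(ṁ·Cp) = 25000/(228×1.76) = 62.301 K
T_out = 0.802 + 62.301 = 63.103 °C

T_out = 63.1 °C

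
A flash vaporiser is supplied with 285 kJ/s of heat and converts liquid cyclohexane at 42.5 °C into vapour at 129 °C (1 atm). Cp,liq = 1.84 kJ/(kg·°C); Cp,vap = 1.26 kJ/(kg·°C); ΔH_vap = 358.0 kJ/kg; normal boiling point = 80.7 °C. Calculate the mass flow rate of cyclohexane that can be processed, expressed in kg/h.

Δh = 1.84×(80.7−42.5) + 358.0 + 1.26×(129−80.7) = 489.15 kJ/kg
Q = 285 kJ/s = 285 kJ/s = 1.026e+06 kJ/h
ṁ = Q/Δh = 1.026e+06 / 489.15 = 2097.5 kg/h

ṁ = 2100 kg/h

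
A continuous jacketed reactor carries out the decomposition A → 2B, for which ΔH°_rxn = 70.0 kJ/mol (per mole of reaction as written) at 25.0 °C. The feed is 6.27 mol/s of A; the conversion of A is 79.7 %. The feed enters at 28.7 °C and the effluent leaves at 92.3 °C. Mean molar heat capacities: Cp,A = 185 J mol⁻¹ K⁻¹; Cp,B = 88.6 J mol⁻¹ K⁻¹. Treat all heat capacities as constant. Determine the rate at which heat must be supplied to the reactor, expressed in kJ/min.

Extent of reaction ξ = 0.797 × 6.27 = 4.9972 mol/s
Reaction term: ξ·ΔH°_rxn = 4.9972 × 70.0 = 349.8 kJ/s
Sensible, feed 28.7→25 °C: -4.2918 kJ/s
Outlet flows (mol/s): A 1.2728, B 9.9944
Sensible, products 25→92.3 °C: 75.441 kJ/s
Q = ΔH = 420.95 kJ/s = 420.95 kW
Heat supplied = 25257 kJ/min

Q_in = 25300 kJ/min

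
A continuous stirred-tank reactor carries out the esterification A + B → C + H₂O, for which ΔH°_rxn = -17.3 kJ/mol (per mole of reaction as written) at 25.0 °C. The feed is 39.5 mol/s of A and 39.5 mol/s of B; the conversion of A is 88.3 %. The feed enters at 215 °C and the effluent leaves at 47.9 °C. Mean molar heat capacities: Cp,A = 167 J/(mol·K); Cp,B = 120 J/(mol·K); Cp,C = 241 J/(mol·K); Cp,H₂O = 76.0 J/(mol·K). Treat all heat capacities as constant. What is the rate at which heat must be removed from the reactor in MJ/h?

Q_out = 8910 MJ/h

Extent of reaction ξ = 0.883 × 39.5 = 34.879 mol/s
Reaction term: ξ·ΔH°_rxn = 34.879 × -17.3 = -603.4 kJ/s
Sensible, feed 215→25 °C: -2153.9 kJ/s
Outlet flows (mol/s): A 4.6215, B 4.6215, C 34.879, H₂O 34.879
Sensible, products 25→47.9 °C: 283.57 kJ/s
Q = ΔH = -2473.8 kJ/s = -2473.8 kW
Heat removed = 8905.6 MJ/h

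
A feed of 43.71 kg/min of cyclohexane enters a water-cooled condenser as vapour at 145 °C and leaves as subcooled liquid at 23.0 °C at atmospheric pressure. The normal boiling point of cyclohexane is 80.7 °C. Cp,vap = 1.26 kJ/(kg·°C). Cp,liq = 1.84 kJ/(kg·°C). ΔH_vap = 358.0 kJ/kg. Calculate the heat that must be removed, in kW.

vapour 145→80.7 °C: -81.018 kJ/kg
condensation at 80.7 °C: -358 kJ/kg
liquid 80.7→23.0 °C: -106.17 kJ/kg
Δh = -81.018 + -358 + -106.17 = -545.19 kJ/kg
Q = ṁ·Δh = 43.71 kg/min × -545.19 kJ/kg = -23830 kJ/min
|Q| = 397.17 kW

Q_c = 397 kW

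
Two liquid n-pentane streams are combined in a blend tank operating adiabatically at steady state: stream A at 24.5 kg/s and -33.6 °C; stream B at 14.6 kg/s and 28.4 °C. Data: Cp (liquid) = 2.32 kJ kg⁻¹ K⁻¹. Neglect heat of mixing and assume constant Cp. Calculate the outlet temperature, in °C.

T_out = -10.4 °C

Energy balance with Q = 0: Σ ṁᵢCp,ᵢ(T_out − Tᵢ) = 0
Σ ṁᵢCp,ᵢTᵢ = 24.5×2.32×-33.6 + 14.6×2.32×28.4 = -947.86
Σ ṁᵢCp,ᵢ = 24.5×2.32 + 14.6×2.32 = 90.712
T_out = -947.86 / 90.712 = -10.449 °C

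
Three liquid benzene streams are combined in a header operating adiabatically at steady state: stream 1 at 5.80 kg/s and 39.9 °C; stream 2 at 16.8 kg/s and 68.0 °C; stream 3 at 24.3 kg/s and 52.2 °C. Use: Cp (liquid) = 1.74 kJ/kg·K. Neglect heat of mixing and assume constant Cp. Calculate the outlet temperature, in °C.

T_out = 56.3 °C

Energy balance with Q = 0: Σ ṁᵢCp,ᵢ(T_out − Tᵢ) = 0
T_out = Σ ṁᵢCp,ᵢTᵢ / Σ ṁᵢCp,ᵢ
      = 4597.6 / 81.606 = 56.339 °C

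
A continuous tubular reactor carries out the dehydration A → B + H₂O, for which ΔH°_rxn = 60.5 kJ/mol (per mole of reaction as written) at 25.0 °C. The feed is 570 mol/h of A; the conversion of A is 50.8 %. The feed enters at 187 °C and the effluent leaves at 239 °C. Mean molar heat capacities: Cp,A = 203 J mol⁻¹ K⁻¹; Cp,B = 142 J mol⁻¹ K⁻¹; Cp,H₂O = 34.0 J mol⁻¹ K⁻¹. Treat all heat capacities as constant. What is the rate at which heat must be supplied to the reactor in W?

Q_in = 6070 W

Extent of reaction ξ = 0.508 × 570 = 289.56 mol/h
Reaction term: ξ·ΔH°_rxn = 289.56 × 60.5 = 17518 kJ/h
Sensible, feed 187→25 °C: -18745 kJ/h
Outlet flows (mol/h): A 280.44, B 289.56, H₂O 289.56
Sensible, products 25→239 °C: 23089 kJ/h
Q = ΔH = 21862 kJ/h = 6.0728 kW
Heat supplied = 6072.8 W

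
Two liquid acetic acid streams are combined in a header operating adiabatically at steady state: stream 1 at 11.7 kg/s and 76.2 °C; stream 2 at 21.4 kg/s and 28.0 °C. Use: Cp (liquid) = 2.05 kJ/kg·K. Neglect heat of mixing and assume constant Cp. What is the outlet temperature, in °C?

T_out = 45.0 °C

Adiabatic, steady state ⇒ Σ ṁᵢCp,ᵢ(T_out − Tᵢ) = 0
Σ ṁᵢCp,ᵢTᵢ = 11.7×2.05×76.2 + 21.4×2.05×28.0 = 3056
Σ ṁᵢCp,ᵢ = 11.7×2.05 + 21.4×2.05 = 67.855
T_out = 3056 / 67.855 = 45.037 °C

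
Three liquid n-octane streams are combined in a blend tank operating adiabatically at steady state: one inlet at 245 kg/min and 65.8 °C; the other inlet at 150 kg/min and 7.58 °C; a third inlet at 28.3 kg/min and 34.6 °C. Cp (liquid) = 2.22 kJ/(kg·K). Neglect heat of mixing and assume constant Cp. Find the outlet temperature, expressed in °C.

T_out = 43.1 °C

Energy balance with Q = 0: Σ ṁᵢCp,ᵢ(T_out − Tᵢ) = 0
T_out = Σ ṁᵢCp,ᵢTᵢ / Σ ṁᵢCp,ᵢ
      = 40487 / 939.73 = 43.083 °C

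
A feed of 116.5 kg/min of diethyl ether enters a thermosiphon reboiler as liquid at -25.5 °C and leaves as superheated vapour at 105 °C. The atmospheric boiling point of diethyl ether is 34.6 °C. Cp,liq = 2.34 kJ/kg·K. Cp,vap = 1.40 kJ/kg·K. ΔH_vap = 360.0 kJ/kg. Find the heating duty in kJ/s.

liquid -25.5→34.6 °C: 140.63 kJ/kg
vaporisation at 34.6 °C: 360 kJ/kg
vapour 34.6→105 °C: 98.56 kJ/kg
Δh = 140.63 + 360 + 98.56 = 599.19 kJ/kg
Q = ṁ·Δh = 116.5 kg/min × 599.19 kJ/kg = 69806 kJ/min
|Q| = 1163.4 kW

Q = 1160 kJ/s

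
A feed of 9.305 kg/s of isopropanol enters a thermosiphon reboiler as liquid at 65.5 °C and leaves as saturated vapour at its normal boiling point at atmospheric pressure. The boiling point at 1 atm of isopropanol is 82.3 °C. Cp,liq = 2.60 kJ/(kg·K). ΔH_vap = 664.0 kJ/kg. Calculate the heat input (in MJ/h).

liquid 65.5→82.3 °C: 43.68 kJ/kg
vaporisation at 82.3 °C: 664 kJ/kg
Δh = 43.68 + 664 = 707.68 kJ/kg
Q = ṁ·Δh = 9.305 kg/s × 707.68 kJ/kg = 6585 kJ/s
|Q| = 6585 kW = 23706 MJ/h

Q = 23700 MJ/h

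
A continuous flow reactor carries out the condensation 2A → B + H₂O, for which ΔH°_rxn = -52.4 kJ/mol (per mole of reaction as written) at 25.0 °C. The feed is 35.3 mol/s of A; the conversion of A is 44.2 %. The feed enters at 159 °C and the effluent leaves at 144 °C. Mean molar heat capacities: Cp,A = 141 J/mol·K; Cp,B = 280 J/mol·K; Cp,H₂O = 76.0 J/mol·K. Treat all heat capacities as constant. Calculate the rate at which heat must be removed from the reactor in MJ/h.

Extent of reaction ξ = 0.442 × 35.3 / 2 = 7.8013 mol/s
Reaction term: ξ·ΔH°_rxn = 7.8013 × -52.4 = -408.79 kJ/s
Sensible, feed 159→25 °C: -666.96 kJ/s
Outlet flows (mol/s): A 19.697, B 7.8013, H₂O 7.8013
Sensible, products 25→144 °C: 661 kJ/s
Q = ΔH = -414.75 kJ/s = -414.75 kW
Heat removed = 1493.1 MJ/h

Q_out = 1490 MJ/h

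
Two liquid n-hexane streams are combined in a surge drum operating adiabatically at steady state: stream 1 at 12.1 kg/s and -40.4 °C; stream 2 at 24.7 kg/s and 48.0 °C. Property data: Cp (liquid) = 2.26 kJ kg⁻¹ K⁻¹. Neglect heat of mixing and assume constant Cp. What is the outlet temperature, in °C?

T_out = 18.9 °C

Adiabatic, steady state ⇒ Σ ṁᵢCp,ᵢ(T_out − Tᵢ) = 0
T_out = Σ ṁᵢCp,ᵢTᵢ / Σ ṁᵢCp,ᵢ
      = 1574.7 / 83.168 = 18.934 °C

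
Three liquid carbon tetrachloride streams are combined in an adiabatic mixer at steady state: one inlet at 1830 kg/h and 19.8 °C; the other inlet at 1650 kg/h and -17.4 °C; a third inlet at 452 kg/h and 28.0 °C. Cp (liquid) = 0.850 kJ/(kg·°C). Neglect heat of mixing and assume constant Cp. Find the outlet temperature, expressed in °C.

Energy balance with Q = 0: Σ ṁᵢCp,ᵢ(T_out − Tᵢ) = 0
T_out = Σ ṁᵢCp,ᵢTᵢ / Σ ṁᵢCp,ᵢ
      = 17153 / 3342.2 = 5.1322 °C

T_out = 5.13 °C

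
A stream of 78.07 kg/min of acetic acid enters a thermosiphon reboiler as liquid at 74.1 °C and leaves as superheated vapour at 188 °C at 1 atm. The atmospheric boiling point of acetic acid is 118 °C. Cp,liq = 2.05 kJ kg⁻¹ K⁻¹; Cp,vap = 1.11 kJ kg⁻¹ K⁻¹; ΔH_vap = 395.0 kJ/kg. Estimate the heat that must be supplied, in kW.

liquid 74.1→118 °C: 89.995 kJ/kg
vaporisation at 118 °C: 395 kJ/kg
vapour 118→188 °C: 77.7 kJ/kg
Δh = 89.995 + 395 + 77.7 = 562.7 kJ/kg
Q = ṁ·Δh = 78.07 kg/min × 562.7 kJ/kg = 43930 kJ/min
|Q| = 732.16 kW

Q = 732 kW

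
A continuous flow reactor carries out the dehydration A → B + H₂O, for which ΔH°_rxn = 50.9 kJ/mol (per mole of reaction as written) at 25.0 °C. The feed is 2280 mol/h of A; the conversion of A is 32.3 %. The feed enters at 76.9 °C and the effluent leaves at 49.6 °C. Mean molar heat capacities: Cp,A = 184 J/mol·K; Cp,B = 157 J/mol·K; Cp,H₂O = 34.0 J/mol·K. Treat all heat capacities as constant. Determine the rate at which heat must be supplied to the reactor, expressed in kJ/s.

Q_in = 7.27 kJ/s

Extent of reaction ξ = 0.323 × 2280 = 736.44 mol/h
Reaction term: ξ·ΔH°_rxn = 736.44 × 50.9 = 37485 kJ/h
Sensible, feed 76.9→25 °C: -21773 kJ/h
Outlet flows (mol/h): A 1543.6, B 736.44, H₂O 736.44
Sensible, products 25→49.6 °C: 10447 kJ/h
Q = ΔH = 26159 kJ/h = 7.2663 kW
Heat supplied = 7.2663 kJ/s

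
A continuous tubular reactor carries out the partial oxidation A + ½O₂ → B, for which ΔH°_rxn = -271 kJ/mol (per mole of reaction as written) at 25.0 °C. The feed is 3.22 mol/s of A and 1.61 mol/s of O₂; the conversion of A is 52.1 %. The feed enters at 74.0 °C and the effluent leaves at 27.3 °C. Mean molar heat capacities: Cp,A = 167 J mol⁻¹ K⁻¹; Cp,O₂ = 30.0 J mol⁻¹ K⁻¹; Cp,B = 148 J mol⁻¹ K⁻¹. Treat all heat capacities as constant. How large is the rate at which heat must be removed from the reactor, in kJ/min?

Q_out = 28900 kJ/min

Extent of reaction ξ = 0.521 × 3.22 = 1.6776 mol/s
Reaction term: ξ·ΔH°_rxn = 1.6776 × -271 = -454.64 kJ/s
Sensible, feed 74.0→25 °C: -28.716 kJ/s
Outlet flows (mol/s): A 1.5424, O₂ 0.77119, B 1.6776
Sensible, products 25→27.3 °C: 1.2167 kJ/s
Q = ΔH = -482.13 kJ/s = -482.13 kW
Heat removed = 28928 kJ/min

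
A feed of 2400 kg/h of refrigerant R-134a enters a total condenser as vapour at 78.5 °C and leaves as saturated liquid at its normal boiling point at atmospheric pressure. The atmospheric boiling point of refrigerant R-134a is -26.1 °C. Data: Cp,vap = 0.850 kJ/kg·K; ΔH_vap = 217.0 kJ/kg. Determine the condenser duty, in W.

vapour 78.5→-26.1 °C: -88.91 kJ/kg
condensation at -26.1 °C: -217 kJ/kg
Δh = -88.91 + -217 = -305.91 kJ/kg
Q = ṁ·Δh = 2400 kg/h × -305.91 kJ/kg = -734180 kJ/h
|Q| = 203.94 kW = 203940 W

Q_c = 204000 W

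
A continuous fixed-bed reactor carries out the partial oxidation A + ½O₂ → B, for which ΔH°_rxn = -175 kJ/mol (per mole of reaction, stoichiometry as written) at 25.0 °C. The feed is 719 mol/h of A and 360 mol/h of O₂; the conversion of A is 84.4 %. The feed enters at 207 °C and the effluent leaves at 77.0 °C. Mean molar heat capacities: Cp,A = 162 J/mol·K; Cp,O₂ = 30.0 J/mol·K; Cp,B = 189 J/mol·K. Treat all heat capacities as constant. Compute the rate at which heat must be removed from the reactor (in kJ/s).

Extent of reaction ξ = 0.844 × 719 = 606.84 mol/h
Reaction term: ξ·ΔH°_rxn = 606.84 × -175 = -106200 kJ/h
Sensible, feed 207→25 °C: -23165 kJ/h
Outlet flows (mol/h): A 112.16, O₂ 56.582, B 606.84
Sensible, products 25→77.0 °C: 6997.1 kJ/h
Q = ΔH = -122360 kJ/h = -33.99 kW
Heat removed = 33.99 kJ/s

Q_out = 34.0 kJ/s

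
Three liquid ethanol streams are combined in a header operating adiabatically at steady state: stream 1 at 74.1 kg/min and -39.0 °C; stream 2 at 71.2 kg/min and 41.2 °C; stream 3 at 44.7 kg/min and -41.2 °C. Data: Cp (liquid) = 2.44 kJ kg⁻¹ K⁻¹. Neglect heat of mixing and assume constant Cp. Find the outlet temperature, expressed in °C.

Energy balance with Q = 0: Σ ṁᵢCp,ᵢ(T_out − Tᵢ) = 0
Σ ṁᵢCp,ᵢTᵢ = 74.1×2.44×-39.0 + 71.2×2.44×41.2 + 44.7×2.44×-41.2 = -4387.4
Σ ṁᵢCp,ᵢ = 74.1×2.44 + 71.2×2.44 + 44.7×2.44 = 463.6
T_out = -4387.4 / 463.6 = -9.4637 °C

T_out = -9.46 °C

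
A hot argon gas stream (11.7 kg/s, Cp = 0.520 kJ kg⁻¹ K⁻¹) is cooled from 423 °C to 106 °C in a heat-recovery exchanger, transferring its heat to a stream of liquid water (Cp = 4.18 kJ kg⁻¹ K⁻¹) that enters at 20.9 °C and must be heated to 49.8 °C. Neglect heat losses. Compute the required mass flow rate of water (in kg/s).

ṁ_c = 16.0 kg/s

Heat released by hot stream: Q = 11.7 × 0.520 × (423 − 106) = 1928.6 kJ/s
Energy balance on cold side (adiabatic exchanger): Q = ṁ_c·Cp_c·(T_c,out − T_c,in)
ṁ_c = 1928.6 / [4.18 × (49.8 − 20.9)] = 15.965 kg/s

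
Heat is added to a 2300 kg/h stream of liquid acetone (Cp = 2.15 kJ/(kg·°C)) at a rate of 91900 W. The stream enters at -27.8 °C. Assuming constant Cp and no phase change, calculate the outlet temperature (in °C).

Q = 91900 W = 330840 kJ/h
ΔT = Q/(ṁ·Cp) = 330840/(2300×2.15) = 66.904 K
T_out = -27.8 + 66.904 = 39.104 °C

T_out = 39.1 °C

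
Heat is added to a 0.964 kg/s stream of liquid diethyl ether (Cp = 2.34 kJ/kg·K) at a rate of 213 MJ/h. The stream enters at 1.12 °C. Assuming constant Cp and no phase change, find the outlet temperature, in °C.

T_out = 27.3 °C

Q = 213 MJ/h = 59.167 kJ/s
ΔT = Q/(ṁ·Cp) = 59.167/(0.964×2.34) = 26.229 K
T_out = 1.12 + 26.229 = 27.349 °C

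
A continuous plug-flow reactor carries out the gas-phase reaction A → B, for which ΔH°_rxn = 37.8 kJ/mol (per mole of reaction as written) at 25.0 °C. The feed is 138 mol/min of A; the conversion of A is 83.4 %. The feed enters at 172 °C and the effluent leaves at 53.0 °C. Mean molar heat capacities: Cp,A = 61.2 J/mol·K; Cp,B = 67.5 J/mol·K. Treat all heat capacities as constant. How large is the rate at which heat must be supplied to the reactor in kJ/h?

Q_in = 202000 kJ/h

Extent of reaction ξ = 0.834 × 138 = 115.09 mol/min
Reaction term: ξ·ΔH°_rxn = 115.09 × 37.8 = 4350.5 kJ/min
Sensible, feed 172→25 °C: -1241.5 kJ/min
Outlet flows (mol/min): A 22.908, B 115.09
Sensible, products 25→53.0 °C: 256.78 kJ/min
Q = ΔH = 3365.8 kJ/min = 56.096 kW
Heat supplied = 201950 kJ/h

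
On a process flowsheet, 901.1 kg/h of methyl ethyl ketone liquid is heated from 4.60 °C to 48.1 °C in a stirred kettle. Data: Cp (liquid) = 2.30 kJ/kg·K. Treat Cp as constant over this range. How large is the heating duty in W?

Q = 25000 W

Q = ṁ·Cp·ΔT = 901.1 × 2.30 × (48.1 − 4.60) = 90155 kJ/h
Converting: 90155 / 3600 s = 25.043 kW
Heating duty = 25043 W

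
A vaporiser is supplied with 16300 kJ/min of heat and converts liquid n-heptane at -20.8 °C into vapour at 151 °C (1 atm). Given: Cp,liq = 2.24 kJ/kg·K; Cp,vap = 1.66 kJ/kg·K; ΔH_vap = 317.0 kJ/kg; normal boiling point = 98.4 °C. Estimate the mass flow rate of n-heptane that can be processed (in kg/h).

Δh = 2.24×(98.4−-20.8) + 317.0 + 1.66×(151−98.4) = 671.32 kJ/kg
Q = 16300 kJ/min = 271.67 kJ/s = 978000 kJ/h
ṁ = Q/Δh = 978000 / 671.32 = 1456.8 kg/h

ṁ = 1460 kg/h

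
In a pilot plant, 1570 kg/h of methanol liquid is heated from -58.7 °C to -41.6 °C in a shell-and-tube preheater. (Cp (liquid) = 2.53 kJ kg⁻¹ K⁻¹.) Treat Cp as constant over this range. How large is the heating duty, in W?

Q = 18900 W

Q = ṁ·Cp·ΔT = 1570 × 2.53 × (-41.6 − -58.7) = 67923 kJ/h
Converting: 67923 / 3600 s = 18.867 kW
Heating duty = 18867 W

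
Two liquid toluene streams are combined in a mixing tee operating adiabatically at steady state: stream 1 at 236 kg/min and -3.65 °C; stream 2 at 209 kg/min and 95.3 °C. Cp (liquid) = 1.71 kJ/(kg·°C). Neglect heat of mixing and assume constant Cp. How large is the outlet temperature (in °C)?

T_out = 42.8 °C

No heat crosses the boundary, so H_out = H_in.
T_out = Σ ṁᵢCp,ᵢTᵢ / Σ ṁᵢCp,ᵢ
      = 32586 / 760.95 = 42.823 °C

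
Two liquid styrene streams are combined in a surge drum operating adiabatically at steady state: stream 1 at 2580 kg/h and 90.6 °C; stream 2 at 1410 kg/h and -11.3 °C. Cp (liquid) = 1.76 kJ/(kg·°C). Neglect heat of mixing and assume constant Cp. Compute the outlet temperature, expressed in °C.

Energy balance with Q = 0: Σ ṁᵢCp,ᵢ(T_out − Tᵢ) = 0
Σ ṁᵢCp,ᵢTᵢ = 2580×1.76×90.6 + 1410×1.76×-11.3 = 383350
Σ ṁᵢCp,ᵢ = 2580×1.76 + 1410×1.76 = 7022.4
T_out = 383350 / 7022.4 = 54.59 °C

T_out = 54.6 °C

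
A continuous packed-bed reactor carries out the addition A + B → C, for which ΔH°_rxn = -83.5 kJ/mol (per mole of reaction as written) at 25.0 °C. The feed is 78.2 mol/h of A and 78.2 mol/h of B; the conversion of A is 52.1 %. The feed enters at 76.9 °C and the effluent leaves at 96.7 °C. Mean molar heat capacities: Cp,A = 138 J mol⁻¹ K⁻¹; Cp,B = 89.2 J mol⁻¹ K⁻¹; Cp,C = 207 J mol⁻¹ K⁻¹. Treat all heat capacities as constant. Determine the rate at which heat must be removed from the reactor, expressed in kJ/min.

Q_out = 51.8 kJ/min

Extent of reaction ξ = 0.521 × 78.2 = 40.742 mol/h
Reaction term: ξ·ΔH°_rxn = 40.742 × -83.5 = -3402 kJ/h
Sensible, feed 76.9→25 °C: -922.11 kJ/h
Outlet flows (mol/h): A 37.458, B 37.458, C 40.742
Sensible, products 25→96.7 °C: 1214.9 kJ/h
Q = ΔH = -3109.2 kJ/h = -0.86367 kW
Heat removed = 51.82 kJ/min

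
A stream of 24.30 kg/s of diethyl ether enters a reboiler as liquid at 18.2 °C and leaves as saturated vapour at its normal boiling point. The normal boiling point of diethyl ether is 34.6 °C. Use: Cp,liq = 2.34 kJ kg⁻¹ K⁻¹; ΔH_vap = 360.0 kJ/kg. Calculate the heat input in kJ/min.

liquid 18.2→34.6 °C: 38.376 kJ/kg
vaporisation at 34.6 °C: 360 kJ/kg
Δh = 38.376 + 360 = 398.38 kJ/kg
Q = ṁ·Δh = 24.30 kg/s × 398.38 kJ/kg = 9680.5 kJ/s
|Q| = 9680.5 kW = 580830 kJ/min

Q = 581000 kJ/min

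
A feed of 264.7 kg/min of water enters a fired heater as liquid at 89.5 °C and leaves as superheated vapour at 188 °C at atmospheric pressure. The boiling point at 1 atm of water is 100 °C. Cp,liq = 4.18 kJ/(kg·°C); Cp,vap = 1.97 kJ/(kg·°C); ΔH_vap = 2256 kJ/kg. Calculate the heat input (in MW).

liquid 89.5→100 °C: 43.89 kJ/kg
vaporisation at 100 °C: 2256 kJ/kg
vapour 100→188 °C: 173.36 kJ/kg
Δh = 43.89 + 2256 + 173.36 = 2473.2 kJ/kg
Q = ṁ·Δh = 264.7 kg/min × 2473.2 kJ/kg = 654670 kJ/min
|Q| = 10911 kW = 10.911 MW

Q = 10.9 MW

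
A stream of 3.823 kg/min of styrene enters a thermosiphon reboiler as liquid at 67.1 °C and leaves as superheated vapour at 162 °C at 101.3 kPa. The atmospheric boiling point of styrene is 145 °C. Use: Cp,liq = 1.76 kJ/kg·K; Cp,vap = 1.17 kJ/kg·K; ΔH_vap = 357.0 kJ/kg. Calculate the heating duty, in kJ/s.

Q = 32.7 kJ/s

liquid 67.1→145 °C: 137.1 kJ/kg
vaporisation at 145 °C: 357 kJ/kg
vapour 145→162 °C: 19.89 kJ/kg
Δh = 137.1 + 357 + 19.89 = 513.99 kJ/kg
Q = ṁ·Δh = 3.823 kg/min × 513.99 kJ/kg = 1965 kJ/min
|Q| = 32.75 kW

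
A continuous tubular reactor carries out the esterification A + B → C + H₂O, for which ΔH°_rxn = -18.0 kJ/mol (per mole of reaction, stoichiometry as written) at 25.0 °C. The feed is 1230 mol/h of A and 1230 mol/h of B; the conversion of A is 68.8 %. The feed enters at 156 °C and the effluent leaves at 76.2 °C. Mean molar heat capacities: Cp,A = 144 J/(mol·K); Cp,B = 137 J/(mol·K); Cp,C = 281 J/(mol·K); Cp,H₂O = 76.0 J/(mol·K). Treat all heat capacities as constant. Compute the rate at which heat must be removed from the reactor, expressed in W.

Q_out = 11000 W

Extent of reaction ξ = 0.688 × 1230 = 846.24 mol/h
Reaction term: ξ·ΔH°_rxn = 846.24 × -18.0 = -15232 kJ/h
Sensible, feed 156→25 °C: -45278 kJ/h
Outlet flows (mol/h): A 383.76, B 383.76, C 846.24, H₂O 846.24
Sensible, products 25→76.2 °C: 20989 kJ/h
Q = ΔH = -39521 kJ/h = -10.978 kW
Heat removed = 10978 W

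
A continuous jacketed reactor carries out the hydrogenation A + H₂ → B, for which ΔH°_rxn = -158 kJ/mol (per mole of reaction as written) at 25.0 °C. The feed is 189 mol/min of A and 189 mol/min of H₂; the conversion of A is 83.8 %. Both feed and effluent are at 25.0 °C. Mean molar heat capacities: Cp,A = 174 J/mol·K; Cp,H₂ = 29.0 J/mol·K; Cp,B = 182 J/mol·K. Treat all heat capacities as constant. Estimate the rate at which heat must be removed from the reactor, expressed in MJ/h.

Q_out = 1500 MJ/h

Extent of reaction ξ = 0.838 × 189 = 158.38 mol/min
Reaction term: ξ·ΔH°_rxn = 158.38 × -158 = -25024 kJ/min
Q = ΔH = -25024 kJ/min = -417.07 kW
Heat removed = 1501.5 MJ/h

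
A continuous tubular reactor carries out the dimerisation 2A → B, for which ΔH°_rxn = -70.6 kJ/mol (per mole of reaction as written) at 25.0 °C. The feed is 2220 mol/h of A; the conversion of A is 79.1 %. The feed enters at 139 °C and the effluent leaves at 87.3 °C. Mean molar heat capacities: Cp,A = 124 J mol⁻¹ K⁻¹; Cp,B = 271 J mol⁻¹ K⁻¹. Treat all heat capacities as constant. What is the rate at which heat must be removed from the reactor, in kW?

Q_out = 20.8 kW

Extent of reaction ξ = 0.791 × 2220 / 2 = 878.01 mol/h
Reaction term: ξ·ΔH°_rxn = 878.01 × -70.6 = -61988 kJ/h
Sensible, feed 139→25 °C: -31382 kJ/h
Outlet flows (mol/h): A 463.98, B 878.01
Sensible, products 25→87.3 °C: 18408 kJ/h
Q = ΔH = -74961 kJ/h = -20.823 kW
Heat removed = 20.823 kW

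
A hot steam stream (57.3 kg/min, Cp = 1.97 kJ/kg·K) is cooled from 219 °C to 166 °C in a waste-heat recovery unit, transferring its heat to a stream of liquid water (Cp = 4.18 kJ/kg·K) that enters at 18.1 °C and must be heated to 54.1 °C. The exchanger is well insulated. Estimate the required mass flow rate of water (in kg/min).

Heat released by hot stream: Q = 57.3 × 1.97 × (219 − 166) = 5982.7 kJ/min
Energy balance on cold side (adiabatic exchanger): Q = ṁ_c·Cp_c·(T_c,out − T_c,in)
ṁ_c = 5982.7 / [4.18 × (54.1 − 18.1)] = 39.757 kg/min

ṁ_c = 39.8 kg/min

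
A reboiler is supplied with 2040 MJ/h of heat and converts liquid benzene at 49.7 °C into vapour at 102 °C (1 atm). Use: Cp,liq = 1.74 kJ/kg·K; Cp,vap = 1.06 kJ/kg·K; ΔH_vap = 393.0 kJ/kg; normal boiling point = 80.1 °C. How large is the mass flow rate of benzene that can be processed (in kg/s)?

Δh = 1.74×(80.1−49.7) + 393.0 + 1.06×(102−80.1) = 469.11 kJ/kg
Q = 2040 MJ/h = 566.67 kJ/s = 566.67 kJ/s
ṁ = Q/Δh = 566.67 / 469.11 = 1.208 kg/s

ṁ = 1.21 kg/s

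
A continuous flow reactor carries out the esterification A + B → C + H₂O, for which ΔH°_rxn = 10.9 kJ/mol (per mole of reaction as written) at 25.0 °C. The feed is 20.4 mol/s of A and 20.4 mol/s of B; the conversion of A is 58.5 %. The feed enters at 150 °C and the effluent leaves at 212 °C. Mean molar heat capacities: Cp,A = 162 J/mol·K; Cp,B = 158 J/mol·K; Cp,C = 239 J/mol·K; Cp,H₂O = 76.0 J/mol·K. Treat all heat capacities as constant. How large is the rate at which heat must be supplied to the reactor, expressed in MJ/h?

Q_in = 1890 MJ/h

Extent of reaction ξ = 0.585 × 20.4 = 11.934 mol/s
Reaction term: ξ·ΔH°_rxn = 11.934 × 10.9 = 130.08 kJ/s
Sensible, feed 150→25 °C: -816 kJ/s
Outlet flows (mol/s): A 8.466, B 8.466, C 11.934, H₂O 11.934
Sensible, products 25→212 °C: 1209.6 kJ/s
Q = ΔH = 523.66 kJ/s = 523.66 kW
Heat supplied = 1885.2 MJ/h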